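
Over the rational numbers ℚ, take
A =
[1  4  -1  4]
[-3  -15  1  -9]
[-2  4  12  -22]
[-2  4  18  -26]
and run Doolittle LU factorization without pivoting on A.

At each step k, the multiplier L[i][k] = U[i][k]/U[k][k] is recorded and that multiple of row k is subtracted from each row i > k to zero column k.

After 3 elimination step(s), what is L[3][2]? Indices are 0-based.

k=0: U[0][0]=1
  eliminate (1,0): mult=-3, new row 1: (0, -3, -2, 3); set L[1][0]=-3
  eliminate (2,0): mult=-2, new row 2: (0, 12, 10, -14); set L[2][0]=-2
  eliminate (3,0): mult=-2, new row 3: (0, 12, 16, -18); set L[3][0]=-2
k=1: U[1][1]=-3
  eliminate (2,1): mult=-4, new row 2: (0, 0, 2, -2); set L[2][1]=-4
  eliminate (3,1): mult=-4, new row 3: (0, 0, 8, -6); set L[3][1]=-4
k=2: U[2][2]=2
  eliminate (3,2): mult=4, new row 3: (0, 0, 0, 2); set L[3][2]=4

L[3][2] = 4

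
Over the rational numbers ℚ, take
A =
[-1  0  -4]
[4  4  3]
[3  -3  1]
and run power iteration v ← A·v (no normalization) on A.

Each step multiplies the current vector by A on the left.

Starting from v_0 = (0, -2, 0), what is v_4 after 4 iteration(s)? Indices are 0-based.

v_0 = (0, -2, 0).
v_1 = A·v_0 = (0, -8, 6).
v_2 = A·v_1 = (-24, -14, 30).
v_3 = A·v_2 = (-96, -62, 0).
v_4 = A·v_3 = (96, -632, -102).

v_4 = (96, -632, -102)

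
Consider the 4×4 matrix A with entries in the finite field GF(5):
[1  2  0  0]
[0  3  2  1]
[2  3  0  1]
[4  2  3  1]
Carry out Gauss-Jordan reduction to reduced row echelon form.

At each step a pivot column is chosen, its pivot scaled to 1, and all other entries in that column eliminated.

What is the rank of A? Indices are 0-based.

rank = 4

step 1: normalize row 0 (÷1) = (1, 2, 0, 0)
  row 2: subtract 2×row0 = (0, 4, 0, 1)
  row 3: subtract 4×row0 = (0, 4, 3, 1)
step 2: normalize row 1 (÷3) = (0, 1, 4, 2)
  row 0: subtract 2×row1 = (1, 0, 2, 1)
  row 2: subtract 4×row1 = (0, 0, 4, 3)
  row 3: subtract 4×row1 = (0, 0, 2, 3)
step 3: normalize row 2 (÷4) = (0, 0, 1, 2)
  row 0: subtract 2×row2 = (1, 0, 0, 2)
  row 1: subtract 4×row2 = (0, 1, 0, 4)
  row 3: subtract 2×row2 = (0, 0, 0, 4)
step 4: normalize row 3 (÷4) = (0, 0, 0, 1)
  row 0: subtract 2×row3 = (1, 0, 0, 0)
  row 1: subtract 4×row3 = (0, 1, 0, 0)
  row 2: subtract 2×row3 = (0, 0, 1, 0)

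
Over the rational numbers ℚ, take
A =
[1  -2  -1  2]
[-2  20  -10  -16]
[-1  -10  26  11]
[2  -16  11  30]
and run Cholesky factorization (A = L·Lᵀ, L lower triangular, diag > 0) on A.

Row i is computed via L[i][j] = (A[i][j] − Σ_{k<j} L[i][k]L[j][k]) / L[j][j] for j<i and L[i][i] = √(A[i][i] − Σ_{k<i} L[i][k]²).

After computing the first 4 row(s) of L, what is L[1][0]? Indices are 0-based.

Step 1: L[0][0] = √(1) = 1.
  L[1][0] = (-2) / L[0][0] = -2.
Step 2: L[1][1] = √(16) = 4.
  L[2][0] = (-1) / L[0][0] = -1.
  L[2][1] = (-12) / L[1][1] = -3.
Step 3: L[2][2] = √(16) = 4.
  L[3][0] = (2) / L[0][0] = 2.
  L[3][1] = (-12) / L[1][1] = -3.
  L[3][2] = (4) / L[2][2] = 1.
Step 4: L[3][3] = √(16) = 4.

L[1][0] = -2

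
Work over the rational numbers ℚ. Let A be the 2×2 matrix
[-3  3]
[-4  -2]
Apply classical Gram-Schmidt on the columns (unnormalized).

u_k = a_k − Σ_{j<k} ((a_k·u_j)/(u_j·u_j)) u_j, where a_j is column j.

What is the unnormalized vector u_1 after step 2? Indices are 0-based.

Step 1: u_0 = a_0 = (-3, -4).
Step 2: u_1 = a_1 − (-1/25)·u_0 = (72/25, -54/25).

u_1 = (72/25, -54/25)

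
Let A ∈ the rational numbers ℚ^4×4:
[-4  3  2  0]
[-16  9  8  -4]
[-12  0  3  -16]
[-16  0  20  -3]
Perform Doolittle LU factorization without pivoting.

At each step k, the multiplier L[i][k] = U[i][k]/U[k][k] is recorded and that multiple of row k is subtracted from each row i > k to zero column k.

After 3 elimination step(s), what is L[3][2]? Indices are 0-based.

k=0: U[0][0]=-4
  eliminate (1,0): mult=4, new row 1: (0, -3, 0, -4); set L[1][0]=4
  eliminate (2,0): mult=3, new row 2: (0, -9, -3, -16); set L[2][0]=3
  eliminate (3,0): mult=4, new row 3: (0, -12, 12, -3); set L[3][0]=4
k=1: U[1][1]=-3
  eliminate (2,1): mult=3, new row 2: (0, 0, -3, -4); set L[2][1]=3
  eliminate (3,1): mult=4, new row 3: (0, 0, 12, 13); set L[3][1]=4
k=2: U[2][2]=-3
  eliminate (3,2): mult=-4, new row 3: (0, 0, 0, -3); set L[3][2]=-4

L[3][2] = -4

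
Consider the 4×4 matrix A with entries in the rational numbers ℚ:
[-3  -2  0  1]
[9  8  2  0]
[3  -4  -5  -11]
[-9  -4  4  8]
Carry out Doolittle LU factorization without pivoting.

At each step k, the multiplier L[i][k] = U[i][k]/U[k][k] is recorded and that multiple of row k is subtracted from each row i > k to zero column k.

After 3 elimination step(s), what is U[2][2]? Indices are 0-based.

[col 0] pivot -3
  R1 -= -3*R0 → (0, 2, 2, 3)  (L[1][0] := -3)
  R2 -= -1*R0 → (0, -6, -5, -10)  (L[2][0] := -1)
  R3 -= 3*R0 → (0, 2, 4, 5)  (L[3][0] := 3)
[col 1] pivot 2
  R2 -= -3*R1 → (0, 0, 1, -1)  (L[2][1] := -3)
  R3 -= 1*R1 → (0, 0, 2, 2)  (L[3][1] := 1)
[col 2] pivot 1
  R3 -= 2*R2 → (0, 0, 0, 4)  (L[3][2] := 2)

U[2][2] = 1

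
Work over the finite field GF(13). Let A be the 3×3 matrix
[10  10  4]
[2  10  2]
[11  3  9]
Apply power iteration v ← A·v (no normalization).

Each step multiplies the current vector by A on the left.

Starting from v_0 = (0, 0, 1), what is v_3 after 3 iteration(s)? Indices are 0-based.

v_0 = (0, 0, 1).
v_1 = A·v_0 = (4, 2, 9).
v_2 = A·v_1 = (5, 7, 1).
v_3 = A·v_2 = (7, 4, 7).

v_3 = (7, 4, 7)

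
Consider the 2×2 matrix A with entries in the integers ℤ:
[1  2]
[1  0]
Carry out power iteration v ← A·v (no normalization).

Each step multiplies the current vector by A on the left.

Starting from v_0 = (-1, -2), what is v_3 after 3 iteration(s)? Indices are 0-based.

v_3 = (-17, -7)

v_0 = (-1, -2).
v_1 = A·v_0 = (-5, -1).
v_2 = A·v_1 = (-7, -5).
v_3 = A·v_2 = (-17, -7).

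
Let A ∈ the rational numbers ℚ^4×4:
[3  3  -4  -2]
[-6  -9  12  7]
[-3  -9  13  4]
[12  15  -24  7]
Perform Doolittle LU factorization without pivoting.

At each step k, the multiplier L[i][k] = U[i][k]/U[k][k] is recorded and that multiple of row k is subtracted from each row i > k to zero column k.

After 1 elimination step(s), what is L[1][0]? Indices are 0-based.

L[1][0] = -2

Step 1: pivot at (0,0) is 3.
  row1 ← row1 − (-2)·row0  ⇒  L[1][0]=-2, U row1=(0, -3, 4, 3)
  row2 ← row2 − (-1)·row0  ⇒  L[2][0]=-1, U row2=(0, -6, 9, 2)
  row3 ← row3 − (4)·row0  ⇒  L[3][0]=4, U row3=(0, 3, -8, 15)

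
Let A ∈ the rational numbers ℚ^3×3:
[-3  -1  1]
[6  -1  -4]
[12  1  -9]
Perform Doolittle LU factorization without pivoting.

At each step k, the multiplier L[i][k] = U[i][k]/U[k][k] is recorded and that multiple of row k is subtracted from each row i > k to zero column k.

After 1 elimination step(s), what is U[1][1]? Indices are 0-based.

U[1][1] = -3

k=0: U[0][0]=-3
  eliminate (1,0): mult=-2, new row 1: (0, -3, -2); set L[1][0]=-2
  eliminate (2,0): mult=-4, new row 2: (0, -3, -5); set L[2][0]=-4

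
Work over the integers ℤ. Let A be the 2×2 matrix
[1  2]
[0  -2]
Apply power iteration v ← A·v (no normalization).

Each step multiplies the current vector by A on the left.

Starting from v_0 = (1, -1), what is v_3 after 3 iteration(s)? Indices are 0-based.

v_3 = (-5, 8)

v_0 = (1, -1).
v_1 = A·v_0 = (-1, 2).
v_2 = A·v_1 = (3, -4).
v_3 = A·v_2 = (-5, 8).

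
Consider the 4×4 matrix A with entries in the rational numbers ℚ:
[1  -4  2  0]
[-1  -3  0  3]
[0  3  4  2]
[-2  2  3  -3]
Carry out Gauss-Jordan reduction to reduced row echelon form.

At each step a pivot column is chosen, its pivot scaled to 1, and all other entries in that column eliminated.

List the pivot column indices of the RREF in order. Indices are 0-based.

pivot(0,0)=1: scale R0 → (1, -4, 2, 0)
  clear (1,0): R1 −= (-1)R0 → (0, -7, 2, 3)
  clear (3,0): R3 −= (-2)R0 → (0, -6, 7, -3)
pivot(1,1)=-7: scale R1 → (0, 1, -2/7, -3/7)
  clear (0,1): R0 −= (-4)R1 → (1, 0, 6/7, -12/7)
  clear (2,1): R2 −= (3)R1 → (0, 0, 34/7, 23/7)
  clear (3,1): R3 −= (-6)R1 → (0, 0, 37/7, -39/7)
pivot(2,2)=34/7: scale R2 → (0, 0, 1, 23/34)
  clear (0,2): R0 −= (6/7)R2 → (1, 0, 0, -39/17)
  clear (1,2): R1 −= (-2/7)R2 → (0, 1, 0, -4/17)
  clear (3,2): R3 −= (37/7)R2 → (0, 0, 0, -311/34)
pivot(3,3)=-311/34: scale R3 → (0, 0, 0, 1)
  clear (0,3): R0 −= (-39/17)R3 → (1, 0, 0, 0)
  clear (1,3): R1 −= (-4/17)R3 → (0, 1, 0, 0)
  clear (2,3): R2 −= (23/34)R3 → (0, 0, 1, 0)

pivot columns: 0, 1, 2, 3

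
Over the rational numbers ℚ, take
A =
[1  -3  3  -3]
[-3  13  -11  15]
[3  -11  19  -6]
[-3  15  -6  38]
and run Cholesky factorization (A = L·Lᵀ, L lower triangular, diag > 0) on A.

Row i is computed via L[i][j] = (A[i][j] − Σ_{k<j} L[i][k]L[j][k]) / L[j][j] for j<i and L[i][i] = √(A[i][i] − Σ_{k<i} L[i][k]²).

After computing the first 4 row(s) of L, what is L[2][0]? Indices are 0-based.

Step 1: L[0][0] = √(1) = 1.
  L[1][0] = (-3) / L[0][0] = -3.
Step 2: L[1][1] = √(4) = 2.
  L[2][0] = (3) / L[0][0] = 3.
  L[2][1] = (-2) / L[1][1] = -1.
Step 3: L[2][2] = √(9) = 3.
  L[3][0] = (-3) / L[0][0] = -3.
  L[3][1] = (6) / L[1][1] = 3.
  L[3][2] = (6) / L[2][2] = 2.
Step 4: L[3][3] = √(16) = 4.

L[2][0] = 3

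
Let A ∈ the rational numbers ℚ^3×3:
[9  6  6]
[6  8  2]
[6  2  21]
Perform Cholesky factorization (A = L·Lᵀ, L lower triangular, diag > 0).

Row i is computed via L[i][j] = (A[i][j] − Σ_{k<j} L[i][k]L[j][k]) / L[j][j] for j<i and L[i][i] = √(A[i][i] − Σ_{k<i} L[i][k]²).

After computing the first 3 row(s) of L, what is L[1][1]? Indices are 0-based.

Step 1: L[0][0] = √(9) = 3.
  L[1][0] = (6) / L[0][0] = 2.
Step 2: L[1][1] = √(4) = 2.
  L[2][0] = (6) / L[0][0] = 2.
  L[2][1] = (-2) / L[1][1] = -1.
Step 3: L[2][2] = √(16) = 4.

L[1][1] = 2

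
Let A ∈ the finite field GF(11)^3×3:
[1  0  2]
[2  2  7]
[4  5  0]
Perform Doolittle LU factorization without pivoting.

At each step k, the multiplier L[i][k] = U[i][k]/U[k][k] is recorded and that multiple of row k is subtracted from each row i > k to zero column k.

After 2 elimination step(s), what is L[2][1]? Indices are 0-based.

Step 1: pivot at (0,0) is 1.
  row1 ← row1 − (2)·row0  ⇒  L[1][0]=2, U row1=(0, 2, 3)
  row2 ← row2 − (4)·row0  ⇒  L[2][0]=4, U row2=(0, 5, 3)
Step 2: pivot at (1,1) is 2.
  row2 ← row2 − (8)·row1  ⇒  L[2][1]=8, U row2=(0, 0, 1)

L[2][1] = 8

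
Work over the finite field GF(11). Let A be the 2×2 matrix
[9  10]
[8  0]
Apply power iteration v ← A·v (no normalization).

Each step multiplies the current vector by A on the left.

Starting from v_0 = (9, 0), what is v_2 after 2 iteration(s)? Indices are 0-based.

v_2 = (8, 10)

v_0 = (9, 0).
v_1 = A·v_0 = (4, 6).
v_2 = A·v_1 = (8, 10).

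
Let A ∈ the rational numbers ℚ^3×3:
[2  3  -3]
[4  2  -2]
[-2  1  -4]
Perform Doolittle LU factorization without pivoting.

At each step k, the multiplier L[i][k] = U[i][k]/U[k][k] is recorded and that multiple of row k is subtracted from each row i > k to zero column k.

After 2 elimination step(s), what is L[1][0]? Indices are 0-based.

Step 1: pivot at (0,0) is 2.
  row1 ← row1 − (2)·row0  ⇒  L[1][0]=2, U row1=(0, -4, 4)
  row2 ← row2 − (-1)·row0  ⇒  L[2][0]=-1, U row2=(0, 4, -7)
Step 2: pivot at (1,1) is -4.
  row2 ← row2 − (-1)·row1  ⇒  L[2][1]=-1, U row2=(0, 0, -3)

L[1][0] = 2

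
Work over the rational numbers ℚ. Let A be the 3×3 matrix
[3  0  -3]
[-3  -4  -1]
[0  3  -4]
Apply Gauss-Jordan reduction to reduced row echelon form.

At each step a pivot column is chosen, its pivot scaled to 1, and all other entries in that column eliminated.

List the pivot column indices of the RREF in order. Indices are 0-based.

step 1: normalize row 0 (÷3) = (1, 0, -1)
  row 1: subtract -3×row0 = (0, -4, -4)
step 2: normalize row 1 (÷-4) = (0, 1, 1)
  row 2: subtract 3×row1 = (0, 0, -7)
step 3: normalize row 2 (÷-7) = (0, 0, 1)
  row 0: subtract -1×row2 = (1, 0, 0)
  row 1: subtract 1×row2 = (0, 1, 0)

pivot columns: 0, 1, 2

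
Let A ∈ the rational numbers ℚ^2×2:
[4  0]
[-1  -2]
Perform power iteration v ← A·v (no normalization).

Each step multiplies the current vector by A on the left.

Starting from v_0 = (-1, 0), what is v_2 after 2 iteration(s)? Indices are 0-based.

v_2 = (-16, 2)

v_0 = (-1, 0).
v_1 = A·v_0 = (-4, 1).
v_2 = A·v_1 = (-16, 2).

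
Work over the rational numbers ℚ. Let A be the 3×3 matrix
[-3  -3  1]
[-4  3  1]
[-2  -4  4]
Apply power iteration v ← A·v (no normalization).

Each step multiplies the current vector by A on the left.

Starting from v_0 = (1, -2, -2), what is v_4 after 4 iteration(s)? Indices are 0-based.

v_4 = (681, -662, 1738)

v_0 = (1, -2, -2).
v_1 = A·v_0 = (1, -12, -2).
v_2 = A·v_1 = (31, -42, 38).
v_3 = A·v_2 = (71, -212, 258).
v_4 = A·v_3 = (681, -662, 1738).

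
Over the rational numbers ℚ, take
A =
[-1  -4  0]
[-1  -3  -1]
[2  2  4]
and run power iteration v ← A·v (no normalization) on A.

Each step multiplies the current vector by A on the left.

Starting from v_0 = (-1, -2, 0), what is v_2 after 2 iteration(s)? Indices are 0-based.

v_0 = (-1, -2, 0).
v_1 = A·v_0 = (9, 7, -6).
v_2 = A·v_1 = (-37, -24, 8).

v_2 = (-37, -24, 8)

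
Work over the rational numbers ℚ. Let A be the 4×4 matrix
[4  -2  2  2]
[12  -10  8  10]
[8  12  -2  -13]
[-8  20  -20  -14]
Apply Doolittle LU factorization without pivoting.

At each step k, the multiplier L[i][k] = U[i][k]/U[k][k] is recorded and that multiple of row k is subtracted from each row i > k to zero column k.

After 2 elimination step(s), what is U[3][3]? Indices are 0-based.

k=0: U[0][0]=4
  eliminate (1,0): mult=3, new row 1: (0, -4, 2, 4); set L[1][0]=3
  eliminate (2,0): mult=2, new row 2: (0, 16, -6, -17); set L[2][0]=2
  eliminate (3,0): mult=-2, new row 3: (0, 16, -16, -10); set L[3][0]=-2
k=1: U[1][1]=-4
  eliminate (2,1): mult=-4, new row 2: (0, 0, 2, -1); set L[2][1]=-4
  eliminate (3,1): mult=-4, new row 3: (0, 0, -8, 6); set L[3][1]=-4

U[3][3] = 6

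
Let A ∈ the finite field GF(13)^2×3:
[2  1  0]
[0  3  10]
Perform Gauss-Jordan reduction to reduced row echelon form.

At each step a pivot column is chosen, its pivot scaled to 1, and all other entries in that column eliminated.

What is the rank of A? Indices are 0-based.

step 1: normalize row 0 (÷2) = (1, 7, 0)
step 2: normalize row 1 (÷3) = (0, 1, 12)
  row 0: subtract 7×row1 = (1, 0, 7)

rank = 2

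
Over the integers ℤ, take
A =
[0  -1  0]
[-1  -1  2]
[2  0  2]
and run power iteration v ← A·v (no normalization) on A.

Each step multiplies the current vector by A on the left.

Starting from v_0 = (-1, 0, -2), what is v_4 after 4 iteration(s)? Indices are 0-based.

v_0 = (-1, 0, -2).
v_1 = A·v_0 = (0, -3, -6).
v_2 = A·v_1 = (3, -9, -12).
v_3 = A·v_2 = (9, -18, -18).
v_4 = A·v_3 = (18, -27, -18).

v_4 = (18, -27, -18)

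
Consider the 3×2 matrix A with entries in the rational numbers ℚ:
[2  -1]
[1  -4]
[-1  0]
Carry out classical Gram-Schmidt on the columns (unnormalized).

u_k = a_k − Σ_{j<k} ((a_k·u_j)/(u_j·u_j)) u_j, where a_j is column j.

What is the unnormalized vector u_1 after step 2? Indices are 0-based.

Step 1: u_0 = a_0 = (2, 1, -1).
Step 2: u_1 = a_1 − (-1)·u_0 = (1, -3, -1).

u_1 = (1, -3, -1)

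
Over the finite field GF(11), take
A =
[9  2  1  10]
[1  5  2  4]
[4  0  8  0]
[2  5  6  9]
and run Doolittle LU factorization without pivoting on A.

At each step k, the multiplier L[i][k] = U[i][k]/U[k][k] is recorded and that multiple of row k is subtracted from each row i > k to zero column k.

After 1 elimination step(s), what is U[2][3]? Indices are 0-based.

Step 1: pivot at (0,0) is 9.
  row1 ← row1 − (5)·row0  ⇒  L[1][0]=5, U row1=(0, 6, 8, 9)
  row2 ← row2 − (9)·row0  ⇒  L[2][0]=9, U row2=(0, 4, 10, 9)
  row3 ← row3 − (10)·row0  ⇒  L[3][0]=10, U row3=(0, 7, 7, 8)

U[2][3] = 9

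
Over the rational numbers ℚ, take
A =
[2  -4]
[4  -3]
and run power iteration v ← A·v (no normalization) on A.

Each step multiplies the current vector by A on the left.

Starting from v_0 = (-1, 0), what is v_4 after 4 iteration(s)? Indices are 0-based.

v_0 = (-1, 0).
v_1 = A·v_0 = (-2, -4).
v_2 = A·v_1 = (12, 4).
v_3 = A·v_2 = (8, 36).
v_4 = A·v_3 = (-128, -76).

v_4 = (-128, -76)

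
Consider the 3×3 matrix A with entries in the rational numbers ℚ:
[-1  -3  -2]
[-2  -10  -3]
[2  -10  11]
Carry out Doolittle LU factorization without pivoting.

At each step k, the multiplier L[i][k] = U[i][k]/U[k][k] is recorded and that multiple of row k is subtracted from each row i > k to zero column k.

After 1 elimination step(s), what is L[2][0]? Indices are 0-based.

L[2][0] = -2

Step 1: pivot at (0,0) is -1.
  row1 ← row1 − (2)·row0  ⇒  L[1][0]=2, U row1=(0, -4, 1)
  row2 ← row2 − (-2)·row0  ⇒  L[2][0]=-2, U row2=(0, -16, 7)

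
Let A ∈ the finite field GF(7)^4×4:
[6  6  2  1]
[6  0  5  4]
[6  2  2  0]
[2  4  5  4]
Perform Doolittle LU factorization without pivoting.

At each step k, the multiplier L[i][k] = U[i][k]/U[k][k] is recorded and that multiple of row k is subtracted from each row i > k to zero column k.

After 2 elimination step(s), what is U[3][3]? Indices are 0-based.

[col 0] pivot 6
  R1 -= 1*R0 → (0, 1, 3, 3)  (L[1][0] := 1)
  R2 -= 1*R0 → (0, 3, 0, 6)  (L[2][0] := 1)
  R3 -= 5*R0 → (0, 2, 2, 6)  (L[3][0] := 5)
[col 1] pivot 1
  R2 -= 3*R1 → (0, 0, 5, 4)  (L[2][1] := 3)
  R3 -= 2*R1 → (0, 0, 3, 0)  (L[3][1] := 2)

U[3][3] = 0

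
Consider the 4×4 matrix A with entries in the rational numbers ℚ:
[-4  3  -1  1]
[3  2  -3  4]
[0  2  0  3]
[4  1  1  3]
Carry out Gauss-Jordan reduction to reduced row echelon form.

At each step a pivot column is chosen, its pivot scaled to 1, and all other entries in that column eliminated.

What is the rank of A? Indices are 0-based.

step 1: normalize row 0 (÷-4) = (1, -3/4, 1/4, -1/4)
  row 1: subtract 3×row0 = (0, 17/4, -15/4, 19/4)
  row 3: subtract 4×row0 = (0, 4, 0, 4)
step 2: normalize row 1 (÷17/4) = (0, 1, -15/17, 19/17)
  row 0: subtract -3/4×row1 = (1, 0, -7/17, 10/17)
  row 2: subtract 2×row1 = (0, 0, 30/17, 13/17)
  row 3: subtract 4×row1 = (0, 0, 60/17, -8/17)
step 3: normalize row 2 (÷30/17) = (0, 0, 1, 13/30)
  row 0: subtract -7/17×row2 = (1, 0, 0, 23/30)
  row 1: subtract -15/17×row2 = (0, 1, 0, 3/2)
  row 3: subtract 60/17×row2 = (0, 0, 0, -2)
step 4: normalize row 3 (÷-2) = (0, 0, 0, 1)
  row 0: subtract 23/30×row3 = (1, 0, 0, 0)
  row 1: subtract 3/2×row3 = (0, 1, 0, 0)
  row 2: subtract 13/30×row3 = (0, 0, 1, 0)

rank = 4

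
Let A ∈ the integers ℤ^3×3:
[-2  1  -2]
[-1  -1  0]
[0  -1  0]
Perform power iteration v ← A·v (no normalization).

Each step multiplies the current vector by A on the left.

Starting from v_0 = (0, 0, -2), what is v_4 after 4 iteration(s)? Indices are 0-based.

v_0 = (0, 0, -2).
v_1 = A·v_0 = (4, 0, 0).
v_2 = A·v_1 = (-8, -4, 0).
v_3 = A·v_2 = (12, 12, 4).
v_4 = A·v_3 = (-20, -24, -12).

v_4 = (-20, -24, -12)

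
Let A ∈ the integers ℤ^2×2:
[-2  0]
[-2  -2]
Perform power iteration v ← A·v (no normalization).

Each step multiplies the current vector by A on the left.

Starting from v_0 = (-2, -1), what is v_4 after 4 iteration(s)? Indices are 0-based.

v_4 = (-32, -144)

v_0 = (-2, -1).
v_1 = A·v_0 = (4, 6).
v_2 = A·v_1 = (-8, -20).
v_3 = A·v_2 = (16, 56).
v_4 = A·v_3 = (-32, -144).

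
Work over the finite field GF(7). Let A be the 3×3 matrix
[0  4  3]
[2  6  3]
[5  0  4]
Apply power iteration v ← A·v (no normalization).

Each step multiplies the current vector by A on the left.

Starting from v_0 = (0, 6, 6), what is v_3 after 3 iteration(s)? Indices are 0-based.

v_3 = (3, 6, 4)

v_0 = (0, 6, 6).
v_1 = A·v_0 = (0, 5, 3).
v_2 = A·v_1 = (1, 4, 5).
v_3 = A·v_2 = (3, 6, 4).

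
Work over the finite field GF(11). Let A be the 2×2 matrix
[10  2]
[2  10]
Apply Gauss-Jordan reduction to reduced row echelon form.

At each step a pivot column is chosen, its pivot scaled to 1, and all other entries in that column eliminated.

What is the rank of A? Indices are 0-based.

rank = 2

pivot(0,0)=10: scale R0 → (1, 9)
  clear (1,0): R1 −= (2)R0 → (0, 3)
pivot(1,1)=3: scale R1 → (0, 1)
  clear (0,1): R0 −= (9)R1 → (1, 0)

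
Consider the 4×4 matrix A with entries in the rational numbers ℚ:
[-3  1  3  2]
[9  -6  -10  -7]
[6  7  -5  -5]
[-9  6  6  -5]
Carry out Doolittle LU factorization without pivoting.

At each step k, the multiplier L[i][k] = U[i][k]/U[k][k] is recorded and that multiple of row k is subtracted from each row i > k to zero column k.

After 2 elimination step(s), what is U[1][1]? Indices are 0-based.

U[1][1] = -3

[col 0] pivot -3
  R1 -= -3*R0 → (0, -3, -1, -1)  (L[1][0] := -3)
  R2 -= -2*R0 → (0, 9, 1, -1)  (L[2][0] := -2)
  R3 -= 3*R0 → (0, 3, -3, -11)  (L[3][0] := 3)
[col 1] pivot -3
  R2 -= -3*R1 → (0, 0, -2, -4)  (L[2][1] := -3)
  R3 -= -1*R1 → (0, 0, -4, -12)  (L[3][1] := -1)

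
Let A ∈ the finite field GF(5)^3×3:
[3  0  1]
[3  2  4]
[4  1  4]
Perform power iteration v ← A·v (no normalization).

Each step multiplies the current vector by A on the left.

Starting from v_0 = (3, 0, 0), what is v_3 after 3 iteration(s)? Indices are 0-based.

v_3 = (0, 0, 1)

v_0 = (3, 0, 0).
v_1 = A·v_0 = (4, 4, 2).
v_2 = A·v_1 = (4, 3, 3).
v_3 = A·v_2 = (0, 0, 1).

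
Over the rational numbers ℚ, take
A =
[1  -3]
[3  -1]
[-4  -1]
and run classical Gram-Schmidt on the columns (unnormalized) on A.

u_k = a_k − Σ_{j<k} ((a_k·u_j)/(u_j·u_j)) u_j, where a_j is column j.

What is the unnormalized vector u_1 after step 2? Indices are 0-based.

u_1 = (-38/13, -10/13, -17/13)

Step 1: u_0 = a_0 = (1, 3, -4).
Step 2: u_1 = a_1 − (-1/13)·u_0 = (-38/13, -10/13, -17/13).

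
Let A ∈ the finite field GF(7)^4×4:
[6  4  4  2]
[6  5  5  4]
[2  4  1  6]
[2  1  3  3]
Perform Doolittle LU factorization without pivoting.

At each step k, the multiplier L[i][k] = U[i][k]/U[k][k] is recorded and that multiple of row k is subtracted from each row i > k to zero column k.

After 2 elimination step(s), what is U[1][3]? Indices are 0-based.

Step 1: pivot at (0,0) is 6.
  row1 ← row1 − (1)·row0  ⇒  L[1][0]=1, U row1=(0, 1, 1, 2)
  row2 ← row2 − (5)·row0  ⇒  L[2][0]=5, U row2=(0, 5, 2, 3)
  row3 ← row3 − (5)·row0  ⇒  L[3][0]=5, U row3=(0, 2, 4, 0)
Step 2: pivot at (1,1) is 1.
  row2 ← row2 − (5)·row1  ⇒  L[2][1]=5, U row2=(0, 0, 4, 0)
  row3 ← row3 − (2)·row1  ⇒  L[3][1]=2, U row3=(0, 0, 2, 3)

U[1][3] = 2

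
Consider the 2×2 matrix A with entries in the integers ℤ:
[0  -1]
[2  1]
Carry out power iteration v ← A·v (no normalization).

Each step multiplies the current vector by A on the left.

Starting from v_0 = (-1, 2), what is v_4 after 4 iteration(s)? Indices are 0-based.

v_4 = (4, 4)

v_0 = (-1, 2).
v_1 = A·v_0 = (-2, 0).
v_2 = A·v_1 = (0, -4).
v_3 = A·v_2 = (4, -4).
v_4 = A·v_3 = (4, 4).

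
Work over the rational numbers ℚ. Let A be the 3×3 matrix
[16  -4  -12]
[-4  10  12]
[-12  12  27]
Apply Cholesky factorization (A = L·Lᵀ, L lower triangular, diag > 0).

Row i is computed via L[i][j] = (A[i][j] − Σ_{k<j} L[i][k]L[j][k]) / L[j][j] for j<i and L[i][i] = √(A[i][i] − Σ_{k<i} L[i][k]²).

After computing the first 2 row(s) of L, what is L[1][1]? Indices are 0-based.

Step 1: L[0][0] = √(16) = 4.
  L[1][0] = (-4) / L[0][0] = -1.
Step 2: L[1][1] = √(9) = 3.

L[1][1] = 3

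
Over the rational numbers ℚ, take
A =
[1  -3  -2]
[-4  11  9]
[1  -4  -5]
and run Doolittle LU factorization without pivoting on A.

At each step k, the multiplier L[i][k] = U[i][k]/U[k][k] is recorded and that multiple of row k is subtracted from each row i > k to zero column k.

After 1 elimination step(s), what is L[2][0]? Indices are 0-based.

L[2][0] = 1

[col 0] pivot 1
  R1 -= -4*R0 → (0, -1, 1)  (L[1][0] := -4)
  R2 -= 1*R0 → (0, -1, -3)  (L[2][0] := 1)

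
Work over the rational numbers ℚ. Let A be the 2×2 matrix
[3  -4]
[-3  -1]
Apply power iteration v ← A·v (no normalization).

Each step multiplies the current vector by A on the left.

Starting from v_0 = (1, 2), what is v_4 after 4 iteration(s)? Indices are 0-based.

v_0 = (1, 2).
v_1 = A·v_0 = (-5, -5).
v_2 = A·v_1 = (5, 20).
v_3 = A·v_2 = (-65, -35).
v_4 = A·v_3 = (-55, 230).

v_4 = (-55, 230)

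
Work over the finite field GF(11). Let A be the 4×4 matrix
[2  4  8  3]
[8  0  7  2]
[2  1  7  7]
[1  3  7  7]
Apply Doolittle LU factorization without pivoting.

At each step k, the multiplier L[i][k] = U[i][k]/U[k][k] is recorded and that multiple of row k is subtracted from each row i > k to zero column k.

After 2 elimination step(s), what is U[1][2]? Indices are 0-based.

U[1][2] = 8

[col 0] pivot 2
  R1 -= 4*R0 → (0, 6, 8, 1)  (L[1][0] := 4)
  R2 -= 1*R0 → (0, 8, 10, 4)  (L[2][0] := 1)
  R3 -= 6*R0 → (0, 1, 3, 0)  (L[3][0] := 6)
[col 1] pivot 6
  R2 -= 5*R1 → (0, 0, 3, 10)  (L[2][1] := 5)
  R3 -= 2*R1 → (0, 0, 9, 9)  (L[3][1] := 2)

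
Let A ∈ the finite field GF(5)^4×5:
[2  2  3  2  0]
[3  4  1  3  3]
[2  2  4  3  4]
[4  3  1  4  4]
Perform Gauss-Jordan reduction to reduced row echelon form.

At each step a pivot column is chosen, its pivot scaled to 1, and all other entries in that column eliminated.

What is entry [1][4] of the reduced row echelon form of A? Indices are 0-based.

pivot(0,0)=2: scale R0 → (1, 1, 4, 1, 0)
  clear (1,0): R1 −= (3)R0 → (0, 1, 4, 0, 3)
  clear (2,0): R2 −= (2)R0 → (0, 0, 1, 1, 4)
  clear (3,0): R3 −= (4)R0 → (0, 4, 0, 0, 4)
pivot(1,1)=1: scale R1 → (0, 1, 4, 0, 3)
  clear (0,1): R0 −= (1)R1 → (1, 0, 0, 1, 2)
  clear (3,1): R3 −= (4)R1 → (0, 0, 4, 0, 2)
pivot(2,2)=1: scale R2 → (0, 0, 1, 1, 4)
  clear (1,2): R1 −= (4)R2 → (0, 1, 0, 1, 2)
  clear (3,2): R3 −= (4)R2 → (0, 0, 0, 1, 1)
pivot(3,3)=1: scale R3 → (0, 0, 0, 1, 1)
  clear (0,3): R0 −= (1)R3 → (1, 0, 0, 0, 1)
  clear (1,3): R1 −= (1)R3 → (0, 1, 0, 0, 1)
  clear (2,3): R2 −= (1)R3 → (0, 0, 1, 0, 3)

M[1][4] = 1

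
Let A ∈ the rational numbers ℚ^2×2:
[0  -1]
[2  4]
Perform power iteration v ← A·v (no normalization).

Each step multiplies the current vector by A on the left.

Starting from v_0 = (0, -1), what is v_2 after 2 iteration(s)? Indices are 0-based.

v_2 = (4, -14)

v_0 = (0, -1).
v_1 = A·v_0 = (1, -4).
v_2 = A·v_1 = (4, -14).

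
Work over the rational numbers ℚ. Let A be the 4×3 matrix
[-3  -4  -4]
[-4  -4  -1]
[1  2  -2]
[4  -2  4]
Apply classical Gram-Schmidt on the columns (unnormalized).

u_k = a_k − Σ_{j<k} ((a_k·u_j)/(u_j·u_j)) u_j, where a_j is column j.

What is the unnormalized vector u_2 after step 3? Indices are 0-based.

u_2 = (-752/299, 401/299, -692/299, 10/299)

Step 1: u_0 = a_0 = (-3, -4, 1, 4).
Step 2: u_1 = a_1 − (11/21)·u_0 = (-17/7, -40/21, 31/21, -86/21).
Step 3: u_2 = a_2 − (5/7)·u_0 − (-81/299)·u_1 = (-752/299, 401/299, -692/299, 10/299).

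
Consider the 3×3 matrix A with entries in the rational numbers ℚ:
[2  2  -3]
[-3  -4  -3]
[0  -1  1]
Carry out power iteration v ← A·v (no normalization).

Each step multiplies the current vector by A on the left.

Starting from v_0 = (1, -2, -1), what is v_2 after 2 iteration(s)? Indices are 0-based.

v_0 = (1, -2, -1).
v_1 = A·v_0 = (1, 8, 1).
v_2 = A·v_1 = (15, -38, -7).

v_2 = (15, -38, -7)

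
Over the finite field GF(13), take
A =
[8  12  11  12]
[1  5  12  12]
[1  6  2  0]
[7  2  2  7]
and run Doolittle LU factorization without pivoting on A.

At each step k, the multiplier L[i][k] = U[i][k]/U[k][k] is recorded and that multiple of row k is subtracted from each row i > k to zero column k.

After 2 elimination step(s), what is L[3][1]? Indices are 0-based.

k=0: U[0][0]=8
  eliminate (1,0): mult=5, new row 1: (0, 10, 9, 4); set L[1][0]=5
  eliminate (2,0): mult=5, new row 2: (0, 11, 12, 5); set L[2][0]=5
  eliminate (3,0): mult=9, new row 3: (0, 11, 7, 3); set L[3][0]=9
k=1: U[1][1]=10
  eliminate (2,1): mult=5, new row 2: (0, 0, 6, 11); set L[2][1]=5
  eliminate (3,1): mult=5, new row 3: (0, 0, 1, 9); set L[3][1]=5

L[3][1] = 5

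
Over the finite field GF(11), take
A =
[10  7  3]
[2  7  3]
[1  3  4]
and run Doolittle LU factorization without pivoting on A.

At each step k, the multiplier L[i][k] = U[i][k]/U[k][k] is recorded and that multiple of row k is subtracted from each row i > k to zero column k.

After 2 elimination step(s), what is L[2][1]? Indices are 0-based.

[col 0] pivot 10
  R1 -= 9*R0 → (0, 10, 9)  (L[1][0] := 9)
  R2 -= 10*R0 → (0, 10, 7)  (L[2][0] := 10)
[col 1] pivot 10
  R2 -= 1*R1 → (0, 0, 9)  (L[2][1] := 1)

L[2][1] = 1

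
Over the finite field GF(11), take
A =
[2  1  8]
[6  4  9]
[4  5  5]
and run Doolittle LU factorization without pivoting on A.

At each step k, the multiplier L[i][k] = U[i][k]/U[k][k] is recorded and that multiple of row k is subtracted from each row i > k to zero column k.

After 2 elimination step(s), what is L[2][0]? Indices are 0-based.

L[2][0] = 2

[col 0] pivot 2
  R1 -= 3*R0 → (0, 1, 7)  (L[1][0] := 3)
  R2 -= 2*R0 → (0, 3, 0)  (L[2][0] := 2)
[col 1] pivot 1
  R2 -= 3*R1 → (0, 0, 1)  (L[2][1] := 3)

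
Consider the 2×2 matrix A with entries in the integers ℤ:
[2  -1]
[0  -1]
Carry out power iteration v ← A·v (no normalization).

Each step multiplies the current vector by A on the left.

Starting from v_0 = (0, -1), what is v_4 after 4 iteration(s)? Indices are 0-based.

v_0 = (0, -1).
v_1 = A·v_0 = (1, 1).
v_2 = A·v_1 = (1, -1).
v_3 = A·v_2 = (3, 1).
v_4 = A·v_3 = (5, -1).

v_4 = (5, -1)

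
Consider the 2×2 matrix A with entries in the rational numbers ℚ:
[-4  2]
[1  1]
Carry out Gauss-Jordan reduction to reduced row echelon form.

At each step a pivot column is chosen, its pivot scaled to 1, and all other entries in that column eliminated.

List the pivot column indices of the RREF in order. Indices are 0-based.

[1] R0 /= -4  ⇒  (1, -1/2)
     R1 -= 1·R0  ⇒  (0, 3/2)
[2] R1 /= 3/2  ⇒  (0, 1)
     R0 -= -1/2·R1  ⇒  (1, 0)

pivot columns: 0, 1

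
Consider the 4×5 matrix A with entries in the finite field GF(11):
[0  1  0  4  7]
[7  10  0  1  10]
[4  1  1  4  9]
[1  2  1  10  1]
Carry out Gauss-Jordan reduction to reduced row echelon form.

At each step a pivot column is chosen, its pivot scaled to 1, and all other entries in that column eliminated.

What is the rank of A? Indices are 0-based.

pivot(0,0): swap R0↔R1
pivot(0,0)=7: scale R0 → (1, 3, 0, 8, 3)
  clear (2,0): R2 −= (4)R0 → (0, 0, 1, 5, 8)
  clear (3,0): R3 −= (1)R0 → (0, 10, 1, 2, 9)
pivot(1,1)=1: scale R1 → (0, 1, 0, 4, 7)
  clear (0,1): R0 −= (3)R1 → (1, 0, 0, 7, 4)
  clear (3,1): R3 −= (10)R1 → (0, 0, 1, 6, 5)
pivot(2,2)=1: scale R2 → (0, 0, 1, 5, 8)
  clear (3,2): R3 −= (1)R2 → (0, 0, 0, 1, 8)
pivot(3,3)=1: scale R3 → (0, 0, 0, 1, 8)
  clear (0,3): R0 −= (7)R3 → (1, 0, 0, 0, 3)
  clear (1,3): R1 −= (4)R3 → (0, 1, 0, 0, 8)
  clear (2,3): R2 −= (5)R3 → (0, 0, 1, 0, 1)

rank = 4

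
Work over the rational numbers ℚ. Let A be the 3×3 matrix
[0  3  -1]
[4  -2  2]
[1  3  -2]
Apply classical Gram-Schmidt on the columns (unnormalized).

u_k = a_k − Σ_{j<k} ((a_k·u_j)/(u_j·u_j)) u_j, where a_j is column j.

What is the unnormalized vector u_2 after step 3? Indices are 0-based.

Step 1: u_0 = a_0 = (0, 4, 1).
Step 2: u_1 = a_1 − (-5/17)·u_0 = (3, -14/17, 56/17).
Step 3: u_2 = a_2 − (6/17)·u_0 − (-191/349)·u_1 = (224/349, 48/349, -192/349).

u_2 = (224/349, 48/349, -192/349)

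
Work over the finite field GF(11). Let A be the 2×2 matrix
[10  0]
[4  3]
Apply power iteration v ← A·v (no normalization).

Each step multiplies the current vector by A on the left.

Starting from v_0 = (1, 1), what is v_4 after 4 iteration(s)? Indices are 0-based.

v_4 = (1, 7)

v_0 = (1, 1).
v_1 = A·v_0 = (10, 7).
v_2 = A·v_1 = (1, 6).
v_3 = A·v_2 = (10, 0).
v_4 = A·v_3 = (1, 7).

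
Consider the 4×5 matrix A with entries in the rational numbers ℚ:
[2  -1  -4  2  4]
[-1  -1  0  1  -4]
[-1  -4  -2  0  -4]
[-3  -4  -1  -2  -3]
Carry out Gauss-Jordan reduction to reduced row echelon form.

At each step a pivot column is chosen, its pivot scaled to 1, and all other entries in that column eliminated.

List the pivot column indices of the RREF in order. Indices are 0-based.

pivot columns: 0, 1, 2, 3

step 1: normalize row 0 (÷2) = (1, -1/2, -2, 1, 2)
  row 1: subtract -1×row0 = (0, -3/2, -2, 2, -2)
  row 2: subtract -1×row0 = (0, -9/2, -4, 1, -2)
  row 3: subtract -3×row0 = (0, -11/2, -7, 1, 3)
step 2: normalize row 1 (÷-3/2) = (0, 1, 4/3, -4/3, 4/3)
  row 0: subtract -1/2×row1 = (1, 0, -4/3, 1/3, 8/3)
  row 2: subtract -9/2×row1 = (0, 0, 2, -5, 4)
  row 3: subtract -11/2×row1 = (0, 0, 1/3, -19/3, 31/3)
step 3: normalize row 2 (÷2) = (0, 0, 1, -5/2, 2)
  row 0: subtract -4/3×row2 = (1, 0, 0, -3, 16/3)
  row 1: subtract 4/3×row2 = (0, 1, 0, 2, -4/3)
  row 3: subtract 1/3×row2 = (0, 0, 0, -11/2, 29/3)
step 4: normalize row 3 (÷-11/2) = (0, 0, 0, 1, -58/33)
  row 0: subtract -3×row3 = (1, 0, 0, 0, 2/33)
  row 1: subtract 2×row3 = (0, 1, 0, 0, 24/11)
  row 2: subtract -5/2×row3 = (0, 0, 1, 0, -79/33)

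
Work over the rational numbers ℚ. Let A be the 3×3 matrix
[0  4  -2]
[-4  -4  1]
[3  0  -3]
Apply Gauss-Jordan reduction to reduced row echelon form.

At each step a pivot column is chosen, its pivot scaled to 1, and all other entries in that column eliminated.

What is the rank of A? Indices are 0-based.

rank = 3

pivot(0,0): swap R0↔R1
pivot(0,0)=-4: scale R0 → (1, 1, -1/4)
  clear (2,0): R2 −= (3)R0 → (0, -3, -9/4)
pivot(1,1)=4: scale R1 → (0, 1, -1/2)
  clear (0,1): R0 −= (1)R1 → (1, 0, 1/4)
  clear (2,1): R2 −= (-3)R1 → (0, 0, -15/4)
pivot(2,2)=-15/4: scale R2 → (0, 0, 1)
  clear (0,2): R0 −= (1/4)R2 → (1, 0, 0)
  clear (1,2): R1 −= (-1/2)R2 → (0, 1, 0)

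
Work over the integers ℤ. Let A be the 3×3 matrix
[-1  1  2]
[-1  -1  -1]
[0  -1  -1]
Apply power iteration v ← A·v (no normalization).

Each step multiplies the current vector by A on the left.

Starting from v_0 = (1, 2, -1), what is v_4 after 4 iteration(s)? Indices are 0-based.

v_0 = (1, 2, -1).
v_1 = A·v_0 = (-1, -2, -1).
v_2 = A·v_1 = (-3, 4, 3).
v_3 = A·v_2 = (13, -4, -7).
v_4 = A·v_3 = (-31, -2, 11).

v_4 = (-31, -2, 11)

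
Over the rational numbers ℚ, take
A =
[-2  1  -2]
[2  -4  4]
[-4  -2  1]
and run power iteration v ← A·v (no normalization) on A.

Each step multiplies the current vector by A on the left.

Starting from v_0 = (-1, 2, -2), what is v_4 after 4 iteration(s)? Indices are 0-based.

v_4 = (-568, 1608, 162)

v_0 = (-1, 2, -2).
v_1 = A·v_0 = (8, -18, -2).
v_2 = A·v_1 = (-30, 80, 2).
v_3 = A·v_2 = (136, -372, -38).
v_4 = A·v_3 = (-568, 1608, 162).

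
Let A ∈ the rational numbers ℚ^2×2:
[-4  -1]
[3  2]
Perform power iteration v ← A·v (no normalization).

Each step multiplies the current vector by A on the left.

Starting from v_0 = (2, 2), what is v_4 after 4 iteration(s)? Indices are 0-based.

v_0 = (2, 2).
v_1 = A·v_0 = (-10, 10).
v_2 = A·v_1 = (30, -10).
v_3 = A·v_2 = (-110, 70).
v_4 = A·v_3 = (370, -190).

v_4 = (370, -190)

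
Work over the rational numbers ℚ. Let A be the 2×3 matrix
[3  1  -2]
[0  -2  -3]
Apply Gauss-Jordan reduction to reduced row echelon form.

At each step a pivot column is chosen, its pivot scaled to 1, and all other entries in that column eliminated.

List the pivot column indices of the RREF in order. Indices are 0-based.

[1] R0 /= 3  ⇒  (1, 1/3, -2/3)
[2] R1 /= -2  ⇒  (0, 1, 3/2)
     R0 -= 1/3·R1  ⇒  (1, 0, -7/6)

pivot columns: 0, 1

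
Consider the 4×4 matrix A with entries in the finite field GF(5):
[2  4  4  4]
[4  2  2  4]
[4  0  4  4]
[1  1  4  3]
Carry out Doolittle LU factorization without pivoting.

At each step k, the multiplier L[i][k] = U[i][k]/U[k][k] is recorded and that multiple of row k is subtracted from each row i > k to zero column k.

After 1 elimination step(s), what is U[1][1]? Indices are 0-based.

U[1][1] = 4

k=0: U[0][0]=2
  eliminate (1,0): mult=2, new row 1: (0, 4, 4, 1); set L[1][0]=2
  eliminate (2,0): mult=2, new row 2: (0, 2, 1, 1); set L[2][0]=2
  eliminate (3,0): mult=3, new row 3: (0, 4, 2, 1); set L[3][0]=3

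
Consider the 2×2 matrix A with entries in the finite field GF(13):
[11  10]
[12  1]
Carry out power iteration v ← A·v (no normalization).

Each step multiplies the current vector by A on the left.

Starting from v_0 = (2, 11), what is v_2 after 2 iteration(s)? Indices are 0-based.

v_2 = (8, 7)

v_0 = (2, 11).
v_1 = A·v_0 = (2, 9).
v_2 = A·v_1 = (8, 7).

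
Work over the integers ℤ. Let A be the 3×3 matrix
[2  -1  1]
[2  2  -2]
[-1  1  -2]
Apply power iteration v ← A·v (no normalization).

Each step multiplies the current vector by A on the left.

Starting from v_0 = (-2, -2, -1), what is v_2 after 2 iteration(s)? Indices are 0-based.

v_0 = (-2, -2, -1).
v_1 = A·v_0 = (-3, -6, 2).
v_2 = A·v_1 = (2, -22, -7).

v_2 = (2, -22, -7)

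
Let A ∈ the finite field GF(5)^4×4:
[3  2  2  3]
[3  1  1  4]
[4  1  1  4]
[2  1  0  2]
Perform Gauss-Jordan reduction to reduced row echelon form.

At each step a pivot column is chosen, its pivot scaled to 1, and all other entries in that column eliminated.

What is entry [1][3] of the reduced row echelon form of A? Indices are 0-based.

M[1][3] = 2

pivot(0,0)=3: scale R0 → (1, 4, 4, 1)
  clear (1,0): R1 −= (3)R0 → (0, 4, 4, 1)
  clear (2,0): R2 −= (4)R0 → (0, 0, 0, 0)
  clear (3,0): R3 −= (2)R0 → (0, 3, 2, 0)
pivot(1,1)=4: scale R1 → (0, 1, 1, 4)
  clear (0,1): R0 −= (4)R1 → (1, 0, 0, 0)
  clear (3,1): R3 −= (3)R1 → (0, 0, 4, 3)
pivot(2,2): swap R2↔R3
pivot(2,2)=4: scale R2 → (0, 0, 1, 2)
  clear (1,2): R1 −= (1)R2 → (0, 1, 0, 2)
col 3: no nonzero at/below row 3; advance.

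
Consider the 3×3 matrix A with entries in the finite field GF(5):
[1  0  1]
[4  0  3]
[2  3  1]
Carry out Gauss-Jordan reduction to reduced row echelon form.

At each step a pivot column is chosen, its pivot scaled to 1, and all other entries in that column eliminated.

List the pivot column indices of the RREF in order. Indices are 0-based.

pivot columns: 0, 1, 2

pivot(0,0)=1: scale R0 → (1, 0, 1)
  clear (1,0): R1 −= (4)R0 → (0, 0, 4)
  clear (2,0): R2 −= (2)R0 → (0, 3, 4)
pivot(1,1): swap R1↔R2
pivot(1,1)=3: scale R1 → (0, 1, 3)
pivot(2,2)=4: scale R2 → (0, 0, 1)
  clear (0,2): R0 −= (1)R2 → (1, 0, 0)
  clear (1,2): R1 −= (3)R2 → (0, 1, 0)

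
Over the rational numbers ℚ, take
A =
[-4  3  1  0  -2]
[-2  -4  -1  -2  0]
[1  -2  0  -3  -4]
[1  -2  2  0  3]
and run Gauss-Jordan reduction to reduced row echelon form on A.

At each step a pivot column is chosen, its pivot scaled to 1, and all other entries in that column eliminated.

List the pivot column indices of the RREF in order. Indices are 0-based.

pivot columns: 0, 1, 2, 3

step 1: normalize row 0 (÷-4) = (1, -3/4, -1/4, 0, 1/2)
  row 1: subtract -2×row0 = (0, -11/2, -3/2, -2, 1)
  row 2: subtract 1×row0 = (0, -5/4, 1/4, -3, -9/2)
  row 3: subtract 1×row0 = (0, -5/4, 9/4, 0, 5/2)
step 2: normalize row 1 (÷-11/2) = (0, 1, 3/11, 4/11, -2/11)
  row 0: subtract -3/4×row1 = (1, 0, -1/22, 3/11, 4/11)
  row 2: subtract -5/4×row1 = (0, 0, 13/22, -28/11, -52/11)
  row 3: subtract -5/4×row1 = (0, 0, 57/22, 5/11, 25/11)
step 3: normalize row 2 (÷13/22) = (0, 0, 1, -56/13, -8)
  row 0: subtract -1/22×row2 = (1, 0, 0, 1/13, 0)
  row 1: subtract 3/11×row2 = (0, 1, 0, 20/13, 2)
  row 3: subtract 57/22×row2 = (0, 0, 0, 151/13, 23)
step 4: normalize row 3 (÷151/13) = (0, 0, 0, 1, 299/151)
  row 0: subtract 1/13×row3 = (1, 0, 0, 0, -23/151)
  row 1: subtract 20/13×row3 = (0, 1, 0, 0, -158/151)
  row 2: subtract -56/13×row3 = (0, 0, 1, 0, 80/151)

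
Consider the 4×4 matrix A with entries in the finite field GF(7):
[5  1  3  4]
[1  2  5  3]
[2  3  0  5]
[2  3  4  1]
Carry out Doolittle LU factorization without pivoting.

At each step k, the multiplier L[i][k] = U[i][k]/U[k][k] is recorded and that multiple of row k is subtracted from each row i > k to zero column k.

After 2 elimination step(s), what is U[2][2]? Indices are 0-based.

[col 0] pivot 5
  R1 -= 3*R0 → (0, 6, 3, 5)  (L[1][0] := 3)
  R2 -= 6*R0 → (0, 4, 3, 2)  (L[2][0] := 6)
  R3 -= 6*R0 → (0, 4, 0, 5)  (L[3][0] := 6)
[col 1] pivot 6
  R2 -= 3*R1 → (0, 0, 1, 1)  (L[2][1] := 3)
  R3 -= 3*R1 → (0, 0, 5, 4)  (L[3][1] := 3)

U[2][2] = 1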